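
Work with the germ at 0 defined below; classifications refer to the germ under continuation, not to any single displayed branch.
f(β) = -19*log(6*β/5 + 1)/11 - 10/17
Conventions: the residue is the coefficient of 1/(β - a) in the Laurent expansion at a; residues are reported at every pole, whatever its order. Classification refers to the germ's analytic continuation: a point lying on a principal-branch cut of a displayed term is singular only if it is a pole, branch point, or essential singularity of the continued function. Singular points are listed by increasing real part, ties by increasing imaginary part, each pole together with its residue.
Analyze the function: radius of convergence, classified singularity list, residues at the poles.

Radius of convergence at 0: 5/6.
At -5/6: a logarithmic branch point.

Branch term (-19/11)*log(1 - β/(-5/6)): its argument vanishes at β = -5/6, a logarithmic branch point, modulus 5/6.
The radius of convergence is the smallest modulus among the singular points: 5/6.


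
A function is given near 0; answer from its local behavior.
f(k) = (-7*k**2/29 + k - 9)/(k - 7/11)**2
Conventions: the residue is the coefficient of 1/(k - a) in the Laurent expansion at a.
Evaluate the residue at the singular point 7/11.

At the order-2 pole 7/11 set g(k) = (k - (7/11))^2*f(k) = -7*k**2/29 + k - 9.
Order-2 pole: residue = g'(a); g'(7/11) = 221/319, so the residue is 221/319.

The residue is 221/319.


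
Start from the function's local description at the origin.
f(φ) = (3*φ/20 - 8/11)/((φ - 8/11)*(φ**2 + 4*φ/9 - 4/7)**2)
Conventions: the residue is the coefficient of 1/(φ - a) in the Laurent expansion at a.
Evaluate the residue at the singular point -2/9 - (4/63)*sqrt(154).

The residue is 89806563/22898000 - (204678413919/709288448000)*sqrt(154).

The factor φ**2 + 4*φ/9 - 4/7 splits as (φ - a)(φ - a') with a = -2/9 - (4/63)*sqrt(154), a' = -2/9 + (4/63)*sqrt(154). At the order-2 pole a set g(φ) = (φ - a)^2*f(φ) = [(3*φ/20 - 8/11)/(φ - 8/11)] / (φ - a')^2.
Order-2 pole: residue = g'(a); g'(-2/9 - (4/63)*sqrt(154)) = 89806563/22898000 - (204678413919/709288448000)*sqrt(154), so the residue is 89806563/22898000 - (204678413919/709288448000)*sqrt(154).


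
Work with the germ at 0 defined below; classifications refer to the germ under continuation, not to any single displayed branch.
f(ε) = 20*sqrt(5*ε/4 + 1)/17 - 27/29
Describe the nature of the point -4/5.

The term (20/17)*sqrt(1 - ε/(-4/5)) has argument 1 - -4/5/(-4/5) = 0 at -4/5: a square-root (algebraic, two-sheeted) branch point; the remaining terms are analytic or single-valued there.

The point is an algebraic (square-root) branch point.


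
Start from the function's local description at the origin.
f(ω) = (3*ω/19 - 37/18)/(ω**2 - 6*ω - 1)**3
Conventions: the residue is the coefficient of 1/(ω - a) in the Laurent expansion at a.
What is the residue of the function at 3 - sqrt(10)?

The factor ω**2 - 6*ω - 1 splits as (ω - a)(ω - a') with a = 3 - sqrt(10), a' = 3 + sqrt(10). At the order-3 pole a set g(ω) = (ω - a)^3*f(ω) = [3*ω/19 - 37/18] / (ω - a')^3.
Order-3 pole: residue = g''(a)/2; g''(3 - sqrt(10)) = (541/912000)*sqrt(10), so the residue is (541/1824000)*sqrt(10).

The residue is (541/1824000)*sqrt(10).


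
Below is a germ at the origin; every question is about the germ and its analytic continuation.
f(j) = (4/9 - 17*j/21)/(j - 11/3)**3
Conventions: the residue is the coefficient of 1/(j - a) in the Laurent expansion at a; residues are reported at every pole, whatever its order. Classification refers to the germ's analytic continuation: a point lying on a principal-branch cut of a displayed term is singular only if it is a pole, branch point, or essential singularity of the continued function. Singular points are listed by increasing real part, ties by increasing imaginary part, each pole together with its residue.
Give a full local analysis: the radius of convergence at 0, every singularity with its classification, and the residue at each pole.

Radius of convergence at 0: 11/3.
At 11/3: a pole of order 3; residue 0.

Denominator factor (j - 11/3)^3: pole of order 3 at 11/3, modulus 11/3.
The radius of convergence is the smallest modulus among the singular points: 11/3.
At the order-3 pole 11/3 set g(j) = (j - (11/3))^3*f(j) = 4/9 - 17*j/21.
Order-3 pole: residue = g''(a)/2; g''(11/3) = 0, so the residue is 0.


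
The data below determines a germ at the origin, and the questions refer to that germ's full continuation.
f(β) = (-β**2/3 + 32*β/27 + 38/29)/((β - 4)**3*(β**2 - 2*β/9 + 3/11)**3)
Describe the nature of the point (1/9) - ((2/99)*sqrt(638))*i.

The point is a pole of order 3.

The denominator factor β**2 - 2*β/9 + 3/11 vanishes at (1/9) - ((2/99)*sqrt(638))*i and appears to the power 3; the numerator there equals (39397/25839) - ((20/891)*sqrt(638))*i, nonzero, and no other factor vanishes.
Hence a pole whose order is the multiplicity, 3.


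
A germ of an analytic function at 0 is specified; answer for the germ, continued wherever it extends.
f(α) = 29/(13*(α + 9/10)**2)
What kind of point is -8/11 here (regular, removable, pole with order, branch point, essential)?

The point is a regular point.

Denominator factors: α + 9/10 = 19/110 at α = -8/11 — none vanishes.
So the germ continues analytically to -8/11.


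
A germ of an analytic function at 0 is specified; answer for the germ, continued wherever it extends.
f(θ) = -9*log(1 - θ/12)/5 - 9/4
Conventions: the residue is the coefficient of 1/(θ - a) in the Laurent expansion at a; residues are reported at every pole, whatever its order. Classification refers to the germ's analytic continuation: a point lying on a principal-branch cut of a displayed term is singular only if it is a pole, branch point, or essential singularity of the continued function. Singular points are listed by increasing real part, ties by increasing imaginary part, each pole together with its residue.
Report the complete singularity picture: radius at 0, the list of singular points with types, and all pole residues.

Branch term (-9/5)*log(1 - θ/(12)): its argument vanishes at θ = 12, a logarithmic branch point, modulus 12.
The radius of convergence is the smallest modulus among the singular points: 12.

Radius of convergence at 0: 12.
At 12: a logarithmic branch point.


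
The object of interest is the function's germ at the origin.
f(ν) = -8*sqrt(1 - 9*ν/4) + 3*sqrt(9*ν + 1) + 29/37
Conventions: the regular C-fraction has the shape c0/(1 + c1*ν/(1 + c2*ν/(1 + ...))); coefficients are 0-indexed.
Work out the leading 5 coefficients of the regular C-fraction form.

The regular C-fraction coefficients are [-156/37, 555/104, -219/52, -351/292, 49995/9344].

Taylor coefficients (expand at 0): a_0 = -156/37, a_1 = 45/2, a_2 = -405/16, a_3 = 18225/128, a_4 = -3116475/4096.
c0 = a_0 = -156/37. Peel one level at a time: if S = 1 + c*ν/S' with S'(0) = 1, then c is the ν-coefficient of S and S' = c*ν/(S - 1).
S_1 = c0/f = 1 + (555/104)*ν + (121545/5408)*ν^2 + ...; c1 = 555/104.
S_2 = c1*ν/(S_1 - 1) = 1 + (-219/52)*ν + (-81/16)*ν^2 + ...; c2 = -219/52.
S_3 = c2*ν/(S_2 - 1) = 1 + (-351/292)*ν + (17548245/2728448)*ν^2 + ...; c3 = -351/292.
S_4 = c3*ν/(S_3 - 1) = 1 + (49995/9344)*ν + ...; c4 = 49995/9344.


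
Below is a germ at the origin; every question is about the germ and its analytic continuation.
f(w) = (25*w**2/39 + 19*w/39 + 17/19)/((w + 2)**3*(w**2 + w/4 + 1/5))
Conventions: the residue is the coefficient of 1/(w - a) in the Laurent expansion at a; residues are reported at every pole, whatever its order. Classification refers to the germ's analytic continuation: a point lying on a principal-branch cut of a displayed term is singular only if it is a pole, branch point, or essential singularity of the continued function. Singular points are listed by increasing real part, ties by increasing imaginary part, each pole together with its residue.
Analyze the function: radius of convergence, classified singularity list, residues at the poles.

Denominator factor (w**2 + w/4 + 1/5): discriminant -59/80, complex-conjugate roots (-1/8) + ((1/40)*sqrt(295))*i and (-1/8) - ((1/40)*sqrt(295))*i; poles of order 1, moduli (1/5)*sqrt(5) and (1/5)*sqrt(5).
Denominator factor (w + 2)^3: pole of order 3 at -2, modulus 2.
The radius of convergence is the smallest modulus among the singular points: (1/5)*sqrt(5).
At the order-3 pole -2 set g(w) = (w - (-2))^3*f(w) = (25*w**2/39 + 19*w/39 + 17/19)/(w**2 + w/4 + 1/5).
Order-3 pole: residue = g''(a)/2; g''(-2) = 8452975/37533873, so the residue is 8452975/75067746.
The factor w**2 + w/4 + 1/5 splits as (w - a)(w - a') with a = (-1/8) - ((1/40)*sqrt(295))*i, a' = (-1/8) + ((1/40)*sqrt(295))*i. At the order-1 pole a set g(w) = (w - a)*f(w) = [(25*w**2/39 + 19*w/39 + 17/19)/(w + 2)**3] / (w - a').
Simple pole: residue = g(a) at a = (-1/8) - ((1/40)*sqrt(295))*i, which is (-8452975/150135492) + ((18398395/2952664676)*sqrt(295))*i.
The factor w**2 + w/4 + 1/5 splits as (w - a)(w - a') with a = (-1/8) + ((1/40)*sqrt(295))*i, a' = (-1/8) - ((1/40)*sqrt(295))*i. At the order-1 pole a set g(w) = (w - a)*f(w) = [(25*w**2/39 + 19*w/39 + 17/19)/(w + 2)**3] / (w - a').
Simple pole: residue = g(a) at a = (-1/8) + ((1/40)*sqrt(295))*i, which is (-8452975/150135492) - ((18398395/2952664676)*sqrt(295))*i.
List the singular points by increasing real part (a conjugate pair: the negative imaginary part first).

Radius of convergence at 0: (1/5)*sqrt(5).
At -2: a pole of order 3; residue 8452975/75067746.
At (-1/8) - ((1/40)*sqrt(295))*i: a pole of order 1; residue (-8452975/150135492) + ((18398395/2952664676)*sqrt(295))*i.
At (-1/8) + ((1/40)*sqrt(295))*i: a pole of order 1; residue (-8452975/150135492) - ((18398395/2952664676)*sqrt(295))*i.


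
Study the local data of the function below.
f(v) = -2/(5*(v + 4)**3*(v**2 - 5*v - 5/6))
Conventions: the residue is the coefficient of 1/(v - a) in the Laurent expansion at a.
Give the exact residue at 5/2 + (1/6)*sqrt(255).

The factor v**2 - 5*v - 5/6 splits as (v - a)(v - a') with a = 5/2 + (1/6)*sqrt(255), a' = 5/2 - (1/6)*sqrt(255). At the order-1 pole a set g(v) = (v - a)*f(v) = [-2/(5*(v + 4)**3)] / (v - a').
Simple pole: residue = g(a) at a = 5/2 + (1/6)*sqrt(255), which is 28908/46969655 - (178308/3992420675)*sqrt(255).

The residue is 28908/46969655 - (178308/3992420675)*sqrt(255).


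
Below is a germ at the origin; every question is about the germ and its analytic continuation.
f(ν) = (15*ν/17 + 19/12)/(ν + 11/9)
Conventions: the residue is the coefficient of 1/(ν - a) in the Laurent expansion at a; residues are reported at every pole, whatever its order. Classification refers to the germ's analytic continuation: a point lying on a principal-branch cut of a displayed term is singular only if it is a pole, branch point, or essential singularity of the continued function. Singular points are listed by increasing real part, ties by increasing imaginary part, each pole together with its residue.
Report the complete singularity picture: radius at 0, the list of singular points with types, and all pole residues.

Denominator factor (ν + 11/9): pole of order 1 at -11/9, modulus 11/9.
The radius of convergence is the smallest modulus among the singular points: 11/9.
At the order-1 pole -11/9 set g(ν) = (ν - (-11/9))*f(ν) = 15*ν/17 + 19/12.
Simple pole: residue = g(a) at a = -11/9, which is 103/204.

Radius of convergence at 0: 11/9.
At -11/9: a pole of order 1; residue 103/204.


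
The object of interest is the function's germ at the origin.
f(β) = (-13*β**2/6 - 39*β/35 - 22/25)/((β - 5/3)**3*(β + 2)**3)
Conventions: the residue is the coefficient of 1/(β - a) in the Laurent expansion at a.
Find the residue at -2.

The residue is -853731/56367850.

At the order-3 pole -2 set g(β) = (β - (-2))^3*f(β) = (-13*β**2/6 - 39*β/35 - 22/25)/(β - 5/3)**3.
Order-3 pole: residue = g''(a)/2; g''(-2) = -853731/28183925, so the residue is -853731/56367850.


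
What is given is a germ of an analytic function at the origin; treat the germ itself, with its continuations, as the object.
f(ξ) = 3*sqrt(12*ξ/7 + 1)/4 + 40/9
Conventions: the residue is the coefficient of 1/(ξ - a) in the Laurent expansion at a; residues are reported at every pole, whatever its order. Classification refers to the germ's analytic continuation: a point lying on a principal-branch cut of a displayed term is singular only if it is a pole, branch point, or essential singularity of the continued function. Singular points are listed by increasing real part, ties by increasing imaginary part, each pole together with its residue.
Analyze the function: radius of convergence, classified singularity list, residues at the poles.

Branch term (3/4)*sqrt(1 - ξ/(-7/12)): its argument vanishes at ξ = -7/12, a square-root branch point, modulus 7/12.
The radius of convergence is the smallest modulus among the singular points: 7/12.

Radius of convergence at 0: 7/12.
At -7/12: an algebraic (square-root) branch point.


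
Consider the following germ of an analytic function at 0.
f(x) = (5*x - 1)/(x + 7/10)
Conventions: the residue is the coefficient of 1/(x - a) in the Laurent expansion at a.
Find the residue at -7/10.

At the order-1 pole -7/10 set g(x) = (x - (-7/10))*f(x) = 5*x - 1.
Simple pole: residue = g(a) at a = -7/10, which is -9/2.

The residue is -9/2.


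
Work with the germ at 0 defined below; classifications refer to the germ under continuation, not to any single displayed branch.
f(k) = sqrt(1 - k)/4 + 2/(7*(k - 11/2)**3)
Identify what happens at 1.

The term (1/4)*sqrt(1 - k/(1)) has argument 1 - 1/(1) = 0 at 1: a square-root (algebraic, two-sheeted) branch point; the remaining terms are analytic or single-valued there.

The point is an algebraic (square-root) branch point.


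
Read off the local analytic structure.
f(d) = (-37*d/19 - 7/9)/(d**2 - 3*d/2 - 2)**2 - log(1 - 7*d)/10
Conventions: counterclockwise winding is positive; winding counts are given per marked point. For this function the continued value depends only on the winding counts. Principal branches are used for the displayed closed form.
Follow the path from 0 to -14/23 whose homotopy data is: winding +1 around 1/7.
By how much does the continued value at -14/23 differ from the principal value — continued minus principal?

The rational part is single-valued and drops out of the difference; each branch term changes only by its own monodromy.
(-1/10)*log(1 - d/(1/7)): each positive loop around 1/7 adds 2*pi*i to the log, so winding +1 contributes (-1/10)*(1)*2*pi*i = -(1/5)*pi*i.
Summing the contributions at d = -14/23 gives -(1/5)*pi*i.

Continued minus principal equals -(1/5)*pi*i.


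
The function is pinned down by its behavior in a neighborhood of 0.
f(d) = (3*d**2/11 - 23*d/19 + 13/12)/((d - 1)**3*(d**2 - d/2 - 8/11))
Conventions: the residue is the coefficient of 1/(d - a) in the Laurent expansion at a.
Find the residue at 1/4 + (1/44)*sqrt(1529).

The residue is 35903/5700 + (40843/264100)*sqrt(1529).

The factor d**2 - d/2 - 8/11 splits as (d - a)(d - a') with a = 1/4 + (1/44)*sqrt(1529), a' = 1/4 - (1/44)*sqrt(1529). At the order-1 pole a set g(d) = (d - a)*f(d) = [(3*d**2/11 - 23*d/19 + 13/12)/(d - 1)**3] / (d - a').
Simple pole: residue = g(a) at a = 1/4 + (1/44)*sqrt(1529), which is 35903/5700 + (40843/264100)*sqrt(1529).


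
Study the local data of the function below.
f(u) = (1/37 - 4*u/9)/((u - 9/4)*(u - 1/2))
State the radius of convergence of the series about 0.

The radius of convergence is 1/2.

Denominator factor (u - 1/2): pole of order 1 at 1/2, modulus 1/2.
Denominator factor (u - 9/4): pole of order 1 at 9/4, modulus 9/4.
The radius of convergence is the smallest modulus among the singular points: 1/2.


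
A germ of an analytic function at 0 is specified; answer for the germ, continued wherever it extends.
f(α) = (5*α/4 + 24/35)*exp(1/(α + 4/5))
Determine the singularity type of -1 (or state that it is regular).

There is no denominator, hence no pole anywhere.
The essential point of exp(1/(α - (-4/5))) is -4/5, not -1.
So the germ continues analytically to -1.

The point is a regular point.


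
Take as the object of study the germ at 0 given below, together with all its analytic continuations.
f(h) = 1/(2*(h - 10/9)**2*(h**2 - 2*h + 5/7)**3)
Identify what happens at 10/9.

The point is a pole of order 2.

The denominator factor h - 10/9 vanishes at 10/9 and appears to the power 2; the numerator there equals 1/2, nonzero, and no other factor vanishes.
Hence a pole whose order is the multiplicity, 2.


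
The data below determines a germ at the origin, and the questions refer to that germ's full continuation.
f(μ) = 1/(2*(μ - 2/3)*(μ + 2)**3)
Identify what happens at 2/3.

The denominator factor μ - 2/3 vanishes at 2/3 and appears to the power 1; the numerator there equals 1/2, nonzero, and no other factor vanishes.
Hence a pole whose order is the multiplicity, 1.

The point is a pole of order 1.


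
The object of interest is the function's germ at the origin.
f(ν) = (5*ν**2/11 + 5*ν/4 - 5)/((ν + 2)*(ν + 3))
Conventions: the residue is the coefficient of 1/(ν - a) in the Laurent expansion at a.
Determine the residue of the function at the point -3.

At the order-1 pole -3 set g(ν) = (ν - (-3))*f(ν) = (5*ν**2/11 + 5*ν/4 - 5)/(ν + 2).
Simple pole: residue = g(a) at a = -3, which is 205/44.

The residue is 205/44.


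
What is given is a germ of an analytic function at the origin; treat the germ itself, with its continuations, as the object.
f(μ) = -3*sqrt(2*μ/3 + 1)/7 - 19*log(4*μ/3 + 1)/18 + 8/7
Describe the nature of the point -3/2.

The term (-3/7)*sqrt(1 - μ/(-3/2)) has argument 1 - -3/2/(-3/2) = 0 at -3/2: a square-root (algebraic, two-sheeted) branch point; the remaining terms are analytic or single-valued there.

The point is an algebraic (square-root) branch point.


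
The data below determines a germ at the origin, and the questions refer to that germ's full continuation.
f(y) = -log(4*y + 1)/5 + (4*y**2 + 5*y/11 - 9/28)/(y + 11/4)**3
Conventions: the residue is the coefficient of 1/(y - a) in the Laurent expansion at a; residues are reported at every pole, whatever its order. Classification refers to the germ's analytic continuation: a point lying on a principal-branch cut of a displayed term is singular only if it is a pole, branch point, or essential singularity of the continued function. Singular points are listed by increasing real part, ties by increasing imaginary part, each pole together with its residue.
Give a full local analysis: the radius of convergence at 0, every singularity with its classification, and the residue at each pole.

Denominator factor (y + 11/4)^3: pole of order 3 at -11/4, modulus 11/4.
Branch term (-1/5)*log(1 - y/(-1/4)): its argument vanishes at y = -1/4, a logarithmic branch point, modulus 1/4.
The radius of convergence is the smallest modulus among the singular points: 1/4.
The branch term is analytic at -11/4 and contributes nothing to the residue; only the rational part matters.
At the order-3 pole -11/4 set g(y) = (y - (-11/4))^3*(rational part) = 4*y**2 + 5*y/11 - 9/28.
Order-3 pole: residue = g''(a)/2; g''(-11/4) = 8, so the residue is 4.
List the singular points by increasing real part (a conjugate pair: the negative imaginary part first).

Radius of convergence at 0: 1/4.
At -11/4: a pole of order 3; residue 4.
At -1/4: a logarithmic branch point.


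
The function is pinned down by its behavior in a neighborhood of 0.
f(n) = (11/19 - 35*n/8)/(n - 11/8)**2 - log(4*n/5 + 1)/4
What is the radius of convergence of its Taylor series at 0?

Denominator factor (n - 11/8)^2: pole of order 2 at 11/8, modulus 11/8.
Branch term (-1/4)*log(1 - n/(-5/4)): its argument vanishes at n = -5/4, a logarithmic branch point, modulus 5/4.
The radius of convergence is the smallest modulus among the singular points: 5/4.

The radius of convergence is 5/4.


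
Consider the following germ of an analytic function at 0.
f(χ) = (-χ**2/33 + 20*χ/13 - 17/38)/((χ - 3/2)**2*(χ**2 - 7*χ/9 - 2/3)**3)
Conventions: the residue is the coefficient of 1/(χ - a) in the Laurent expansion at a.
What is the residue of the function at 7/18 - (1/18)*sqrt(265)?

The factor χ**2 - 7*χ/9 - 2/3 splits as (χ - a)(χ - a') with a = 7/18 - (1/18)*sqrt(265), a' = 7/18 + (1/18)*sqrt(265). At the order-3 pole a set g(χ) = (χ - a)^3*f(χ) = [(-χ**2/33 + 20*χ/13 - 17/38)/(χ - 3/2)**2] / (χ - a')^3.
Order-3 pole: residue = g''(a)/2; g''(7/18 - (1/18)*sqrt(265)) = 464832/1235 - (233751463632/10112470225)*sqrt(265), so the residue is 232416/1235 - (116875731816/10112470225)*sqrt(265).

The residue is 232416/1235 - (116875731816/10112470225)*sqrt(265).


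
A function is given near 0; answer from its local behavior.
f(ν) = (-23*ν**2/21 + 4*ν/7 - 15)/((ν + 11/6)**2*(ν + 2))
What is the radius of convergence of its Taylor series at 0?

The radius of convergence is 11/6.

Denominator factor (ν + 2): pole of order 1 at -2, modulus 2.
Denominator factor (ν + 11/6)^2: pole of order 2 at -11/6, modulus 11/6.
The radius of convergence is the smallest modulus among the singular points: 11/6.


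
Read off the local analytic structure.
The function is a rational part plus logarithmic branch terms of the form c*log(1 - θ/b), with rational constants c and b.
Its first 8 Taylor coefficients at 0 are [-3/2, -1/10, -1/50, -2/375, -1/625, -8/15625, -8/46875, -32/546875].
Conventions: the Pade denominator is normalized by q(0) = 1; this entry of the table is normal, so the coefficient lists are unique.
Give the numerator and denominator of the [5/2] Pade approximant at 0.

The Pade approximant has numerator coefficients [-3/2, 53/70, -27/350, -4/2625, -1/13125, -4/984375]; denominator coefficients [1, -4/7, 8/105].

Taylor coefficients needed (read off): a_0 = -3/2, a_1 = -1/10, a_2 = -1/50, a_3 = -2/375, a_4 = -1/625, a_5 = -8/15625, a_6 = -8/46875, a_7 = -32/546875.
Write the denominator as Q(θ) = 1 + q1*θ + q2*θ^2. Requiring Q*f - P = O(θ^8) with deg P <= 5 kills the coefficients of θ^6..θ^7 in Q*f:
  θ^6: a_6 + q1*a_5 + q2*a_4 = 0, i.e. -8/46875 + (-8/15625)*q1 + (-1/625)*q2 = 0.
  θ^7: a_7 + q1*a_6 + q2*a_5 = 0, i.e. -32/546875 + (-8/46875)*q1 + (-8/15625)*q2 = 0.
Solving this linear system: q1 = -4/7, q2 = 8/105.
The numerator is Q*f truncated at degree 5: P0 = a_0 = -3/2; P1 = a_1 + q1*a_0 = 53/70; P2 = a_2 + q1*a_1 + q2*a_0 = -27/350; P3 = a_3 + q1*a_2 + q2*a_1 = -4/2625; P4 = a_4 + q1*a_3 + q2*a_2 = -1/13125; P5 = a_5 + q1*a_4 + q2*a_3 = -4/984375.


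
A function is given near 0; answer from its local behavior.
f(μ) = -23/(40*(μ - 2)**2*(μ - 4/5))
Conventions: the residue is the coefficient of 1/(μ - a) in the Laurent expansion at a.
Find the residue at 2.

At the order-2 pole 2 set g(μ) = (μ - (2))^2*f(μ) = -23/(40*(μ - 4/5)).
Order-2 pole: residue = g'(a); g'(2) = 115/288, so the residue is 115/288.

The residue is 115/288.


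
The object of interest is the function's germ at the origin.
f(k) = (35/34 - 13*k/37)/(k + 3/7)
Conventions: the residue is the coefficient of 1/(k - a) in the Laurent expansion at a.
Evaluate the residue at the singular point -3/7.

The residue is 10391/8806.

At the order-1 pole -3/7 set g(k) = (k - (-3/7))*f(k) = 35/34 - 13*k/37.
Simple pole: residue = g(a) at a = -3/7, which is 10391/8806.


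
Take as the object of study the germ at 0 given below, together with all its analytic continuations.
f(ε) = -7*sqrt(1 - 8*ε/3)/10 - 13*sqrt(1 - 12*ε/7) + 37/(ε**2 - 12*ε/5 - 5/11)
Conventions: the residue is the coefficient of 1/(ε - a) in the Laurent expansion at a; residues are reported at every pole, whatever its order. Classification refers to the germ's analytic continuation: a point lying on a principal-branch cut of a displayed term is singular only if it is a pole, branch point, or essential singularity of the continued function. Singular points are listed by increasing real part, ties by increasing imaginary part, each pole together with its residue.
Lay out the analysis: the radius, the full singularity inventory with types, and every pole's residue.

Radius of convergence at 0: -6/5 + (1/55)*sqrt(5731).
At 6/5 - (1/55)*sqrt(5731): a pole of order 1; residue -(185/1042)*sqrt(5731).
At 3/8: an algebraic (square-root) branch point.
At 7/12: an algebraic (square-root) branch point.
At 6/5 + (1/55)*sqrt(5731): a pole of order 1; residue (185/1042)*sqrt(5731).

Denominator factor (ε**2 - 12*ε/5 - 5/11): discriminant 2084/275, real irrational roots 6/5 + (1/55)*sqrt(5731) and 6/5 - (1/55)*sqrt(5731); poles of order 1, moduli 6/5 + (1/55)*sqrt(5731) and -6/5 + (1/55)*sqrt(5731).
Branch term (-13)*sqrt(1 - ε/(7/12)): its argument vanishes at ε = 7/12, a square-root branch point, modulus 7/12.
Branch term (-7/10)*sqrt(1 - ε/(3/8)): its argument vanishes at ε = 3/8, a square-root branch point, modulus 3/8.
The radius of convergence is the smallest modulus among the singular points: -6/5 + (1/55)*sqrt(5731).
The branch terms are analytic at 6/5 - (1/55)*sqrt(5731) and contribute nothing to the residue; only the rational part matters.
The factor ε**2 - 12*ε/5 - 5/11 splits as (ε - a)(ε - a') with a = 6/5 - (1/55)*sqrt(5731), a' = 6/5 + (1/55)*sqrt(5731). At the order-1 pole a set g(ε) = (ε - a)*(rational part) = [37] / (ε - a').
Simple pole: residue = g(a) at a = 6/5 - (1/55)*sqrt(5731), which is -(185/1042)*sqrt(5731).
The branch terms are analytic at 6/5 + (1/55)*sqrt(5731) and contribute nothing to the residue; only the rational part matters.
The factor ε**2 - 12*ε/5 - 5/11 splits as (ε - a)(ε - a') with a = 6/5 + (1/55)*sqrt(5731), a' = 6/5 - (1/55)*sqrt(5731). At the order-1 pole a set g(ε) = (ε - a)*(rational part) = [37] / (ε - a').
Simple pole: residue = g(a) at a = 6/5 + (1/55)*sqrt(5731), which is (185/1042)*sqrt(5731).
List the singular points by increasing real part (a conjugate pair: the negative imaginary part first).


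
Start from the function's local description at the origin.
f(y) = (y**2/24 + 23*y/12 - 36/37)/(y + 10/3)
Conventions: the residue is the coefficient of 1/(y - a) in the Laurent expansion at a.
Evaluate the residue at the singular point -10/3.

The residue is -6892/999.

At the order-1 pole -10/3 set g(y) = (y - (-10/3))*f(y) = y**2/24 + 23*y/12 - 36/37.
Simple pole: residue = g(a) at a = -10/3, which is -6892/999.


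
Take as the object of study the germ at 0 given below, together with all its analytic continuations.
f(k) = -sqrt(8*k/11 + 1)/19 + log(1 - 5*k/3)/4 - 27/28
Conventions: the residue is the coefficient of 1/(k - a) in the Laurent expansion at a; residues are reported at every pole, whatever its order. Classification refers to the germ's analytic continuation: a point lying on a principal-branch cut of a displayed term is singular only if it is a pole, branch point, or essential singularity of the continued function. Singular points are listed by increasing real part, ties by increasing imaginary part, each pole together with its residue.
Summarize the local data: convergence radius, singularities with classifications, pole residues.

Radius of convergence at 0: 3/5.
At -11/8: an algebraic (square-root) branch point.
At 3/5: a logarithmic branch point.

Branch term (-1/19)*sqrt(1 - k/(-11/8)): its argument vanishes at k = -11/8, a square-root branch point, modulus 11/8.
Branch term (1/4)*log(1 - k/(3/5)): its argument vanishes at k = 3/5, a logarithmic branch point, modulus 3/5.
The radius of convergence is the smallest modulus among the singular points: 3/5.
List the singular points by increasing real part (a conjugate pair: the negative imaginary part first).


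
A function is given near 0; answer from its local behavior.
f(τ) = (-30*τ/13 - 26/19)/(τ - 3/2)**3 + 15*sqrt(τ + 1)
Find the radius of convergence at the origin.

The radius of convergence is 1.

Denominator factor (τ - 3/2)^3: pole of order 3 at 3/2, modulus 3/2.
Branch term (15)*sqrt(1 - τ/(-1)): its argument vanishes at τ = -1, a square-root branch point, modulus 1.
The radius of convergence is the smallest modulus among the singular points: 1.


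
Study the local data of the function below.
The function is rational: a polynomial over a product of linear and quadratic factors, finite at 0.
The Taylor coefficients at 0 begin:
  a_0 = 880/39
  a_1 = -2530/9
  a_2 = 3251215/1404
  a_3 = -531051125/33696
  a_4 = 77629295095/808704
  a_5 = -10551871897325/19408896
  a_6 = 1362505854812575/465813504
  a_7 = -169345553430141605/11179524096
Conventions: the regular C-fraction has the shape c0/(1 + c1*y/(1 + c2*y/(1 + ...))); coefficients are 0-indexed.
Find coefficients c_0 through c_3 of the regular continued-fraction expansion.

The regular C-fraction coefficients are [880/39, 299/24, -1262/299, 527222/188669].

Taylor coefficients (read off): a_0 = 880/39, a_1 = -2530/9, a_2 = 3251215/1404, a_3 = -531051125/33696.
c0 = a_0 = 880/39. Peel one level at a time: if S = 1 + c*y/S' with S'(0) = 1, then c is the y-coefficient of S and S' = c*y/(S - 1).
S_1 = c0/f = 1 + (299/24)*y + (631/12)*y^2 + ...; c1 = 299/24.
S_2 = c1*y/(S_1 - 1) = 1 + (-1262/299)*y + (1054444/89401)*y^2 + ...; c2 = -1262/299.
S_3 = c2*y/(S_2 - 1) = 1 + (527222/188669)*y + ...; c3 = 527222/188669.


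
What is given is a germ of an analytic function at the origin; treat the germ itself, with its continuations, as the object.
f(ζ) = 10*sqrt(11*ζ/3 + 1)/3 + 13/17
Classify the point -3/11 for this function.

The point is an algebraic (square-root) branch point.

The term (10/3)*sqrt(1 - ζ/(-3/11)) has argument 1 - -3/11/(-3/11) = 0 at -3/11: a square-root (algebraic, two-sheeted) branch point; the remaining terms are analytic or single-valued there.


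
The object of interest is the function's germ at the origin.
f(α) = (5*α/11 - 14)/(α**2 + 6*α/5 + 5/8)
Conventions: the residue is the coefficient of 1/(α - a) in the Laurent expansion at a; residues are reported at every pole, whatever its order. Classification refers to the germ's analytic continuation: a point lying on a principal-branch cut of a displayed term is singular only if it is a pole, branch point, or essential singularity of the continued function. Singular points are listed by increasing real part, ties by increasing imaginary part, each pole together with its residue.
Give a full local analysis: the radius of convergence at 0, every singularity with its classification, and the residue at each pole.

Radius of convergence at 0: (1/4)*sqrt(10).
At (-3/5) - ((1/20)*sqrt(106))*i: a pole of order 1; residue (5/22) - ((785/583)*sqrt(106))*i.
At (-3/5) + ((1/20)*sqrt(106))*i: a pole of order 1; residue (5/22) + ((785/583)*sqrt(106))*i.

Denominator factor (α**2 + 6*α/5 + 5/8): discriminant -53/50, complex-conjugate roots (-3/5) + ((1/20)*sqrt(106))*i and (-3/5) - ((1/20)*sqrt(106))*i; poles of order 1, moduli (1/4)*sqrt(10) and (1/4)*sqrt(10).
The radius of convergence is the smallest modulus among the singular points: (1/4)*sqrt(10).
The factor α**2 + 6*α/5 + 5/8 splits as (α - a)(α - a') with a = (-3/5) - ((1/20)*sqrt(106))*i, a' = (-3/5) + ((1/20)*sqrt(106))*i. At the order-1 pole a set g(α) = (α - a)*f(α) = [5*α/11 - 14] / (α - a').
Simple pole: residue = g(a) at a = (-3/5) - ((1/20)*sqrt(106))*i, which is (5/22) - ((785/583)*sqrt(106))*i.
The factor α**2 + 6*α/5 + 5/8 splits as (α - a)(α - a') with a = (-3/5) + ((1/20)*sqrt(106))*i, a' = (-3/5) - ((1/20)*sqrt(106))*i. At the order-1 pole a set g(α) = (α - a)*f(α) = [5*α/11 - 14] / (α - a').
Simple pole: residue = g(a) at a = (-3/5) + ((1/20)*sqrt(106))*i, which is (5/22) + ((785/583)*sqrt(106))*i.
List the singular points by increasing real part (a conjugate pair: the negative imaginary part first).


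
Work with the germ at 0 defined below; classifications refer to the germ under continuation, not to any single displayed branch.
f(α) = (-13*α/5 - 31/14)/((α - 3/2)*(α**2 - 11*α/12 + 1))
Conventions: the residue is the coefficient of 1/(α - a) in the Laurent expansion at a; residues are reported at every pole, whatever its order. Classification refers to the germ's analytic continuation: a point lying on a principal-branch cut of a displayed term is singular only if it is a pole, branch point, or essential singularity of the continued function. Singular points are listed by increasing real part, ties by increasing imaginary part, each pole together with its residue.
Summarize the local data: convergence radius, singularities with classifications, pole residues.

Radius of convergence at 0: 1.
At (11/24) - ((1/24)*sqrt(455))*i: a pole of order 1; residue (856/525) + ((1004/47775)*sqrt(455))*i.
At (11/24) + ((1/24)*sqrt(455))*i: a pole of order 1; residue (856/525) - ((1004/47775)*sqrt(455))*i.
At 3/2: a pole of order 1; residue -1712/525.

Denominator factor (α - 3/2): pole of order 1 at 3/2, modulus 3/2.
Denominator factor (α**2 - 11*α/12 + 1): discriminant -455/144, complex-conjugate roots (11/24) + ((1/24)*sqrt(455))*i and (11/24) - ((1/24)*sqrt(455))*i; poles of order 1, moduli 1 and 1.
The radius of convergence is the smallest modulus among the singular points: 1.
The factor α**2 - 11*α/12 + 1 splits as (α - a)(α - a') with a = (11/24) - ((1/24)*sqrt(455))*i, a' = (11/24) + ((1/24)*sqrt(455))*i. At the order-1 pole a set g(α) = (α - a)*f(α) = [(-13*α/5 - 31/14)/(α - 3/2)] / (α - a').
Simple pole: residue = g(a) at a = (11/24) - ((1/24)*sqrt(455))*i, which is (856/525) + ((1004/47775)*sqrt(455))*i.
The factor α**2 - 11*α/12 + 1 splits as (α - a)(α - a') with a = (11/24) + ((1/24)*sqrt(455))*i, a' = (11/24) - ((1/24)*sqrt(455))*i. At the order-1 pole a set g(α) = (α - a)*f(α) = [(-13*α/5 - 31/14)/(α - 3/2)] / (α - a').
Simple pole: residue = g(a) at a = (11/24) + ((1/24)*sqrt(455))*i, which is (856/525) - ((1004/47775)*sqrt(455))*i.
At the order-1 pole 3/2 set g(α) = (α - (3/2))*f(α) = (-13*α/5 - 31/14)/(α**2 - 11*α/12 + 1).
Simple pole: residue = g(a) at a = 3/2, which is -1712/525.
List the singular points by increasing real part (a conjugate pair: the negative imaginary part first).


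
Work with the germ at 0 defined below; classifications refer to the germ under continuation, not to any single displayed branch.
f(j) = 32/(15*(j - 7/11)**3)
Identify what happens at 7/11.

The point is a pole of order 3.

The denominator factor j - 7/11 vanishes at 7/11 and appears to the power 3; the numerator there equals 32/15, nonzero, and no other factor vanishes.
Hence a pole whose order is the multiplicity, 3.


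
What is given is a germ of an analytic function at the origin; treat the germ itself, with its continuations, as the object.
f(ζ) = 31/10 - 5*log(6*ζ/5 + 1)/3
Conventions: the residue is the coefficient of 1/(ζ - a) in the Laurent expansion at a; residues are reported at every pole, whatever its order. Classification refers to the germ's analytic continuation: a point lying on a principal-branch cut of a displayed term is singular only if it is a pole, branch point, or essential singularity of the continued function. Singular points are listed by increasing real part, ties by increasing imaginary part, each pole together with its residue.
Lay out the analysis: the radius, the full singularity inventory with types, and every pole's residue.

Branch term (-5/3)*log(1 - ζ/(-5/6)): its argument vanishes at ζ = -5/6, a logarithmic branch point, modulus 5/6.
The radius of convergence is the smallest modulus among the singular points: 5/6.

Radius of convergence at 0: 5/6.
At -5/6: a logarithmic branch point.


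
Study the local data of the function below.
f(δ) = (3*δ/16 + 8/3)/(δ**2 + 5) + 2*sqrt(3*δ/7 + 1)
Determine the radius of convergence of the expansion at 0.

Denominator factor (δ**2 + 5): discriminant -20, complex-conjugate roots (sqrt(5))*i and -(sqrt(5))*i; poles of order 1, moduli sqrt(5) and sqrt(5).
Branch term (2)*sqrt(1 - δ/(-7/3)): its argument vanishes at δ = -7/3, a square-root branch point, modulus 7/3.
The radius of convergence is the smallest modulus among the singular points: sqrt(5).

The radius of convergence is sqrt(5).


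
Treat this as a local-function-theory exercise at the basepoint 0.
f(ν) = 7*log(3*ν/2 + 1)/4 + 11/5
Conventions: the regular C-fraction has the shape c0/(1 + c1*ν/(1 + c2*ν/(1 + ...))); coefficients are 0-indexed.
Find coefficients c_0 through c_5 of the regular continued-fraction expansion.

The regular C-fraction coefficients are [11/5, -105/88, 171/88, 11/114, 149/228, 171/745].

Taylor coefficients (expand at 0): a_0 = 11/5, a_1 = 21/8, a_2 = -63/32, a_3 = 63/32, a_4 = -567/256, a_5 = 1701/640.
c0 = a_0 = 11/5. Peel one level at a time: if S = 1 + c*ν/S' with S'(0) = 1, then c is the ν-coefficient of S and S' = c*ν/(S - 1).
S_1 = c0/f = 1 + (-105/88)*ν + (17955/7744)*ν^2 + ...; c1 = -105/88.
S_2 = c1*ν/(S_1 - 1) = 1 + (171/88)*ν + (-3/16)*ν^2 + ...; c2 = 171/88.
S_3 = c2*ν/(S_2 - 1) = 1 + (11/114)*ν + (-1639/25992)*ν^2 + ...; c3 = 11/114.
S_4 = c3*ν/(S_3 - 1) = 1 + (149/228)*ν + (-3/20)*ν^2 + ...; c4 = 149/228.
S_5 = c4*ν/(S_4 - 1) = 1 + (171/745)*ν + ...; c5 = 171/745.


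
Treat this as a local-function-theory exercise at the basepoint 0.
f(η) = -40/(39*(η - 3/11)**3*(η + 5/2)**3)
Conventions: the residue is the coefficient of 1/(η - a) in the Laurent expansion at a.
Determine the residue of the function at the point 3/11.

At the order-3 pole 3/11 set g(η) = (η - (3/11))^3*f(η) = -40/(39*(η + 5/2)**3).
Order-3 pole: residue = g''(a)/2; g''(3/11) = -824581120/10979751913, so the residue is -412290560/10979751913.

The residue is -412290560/10979751913.


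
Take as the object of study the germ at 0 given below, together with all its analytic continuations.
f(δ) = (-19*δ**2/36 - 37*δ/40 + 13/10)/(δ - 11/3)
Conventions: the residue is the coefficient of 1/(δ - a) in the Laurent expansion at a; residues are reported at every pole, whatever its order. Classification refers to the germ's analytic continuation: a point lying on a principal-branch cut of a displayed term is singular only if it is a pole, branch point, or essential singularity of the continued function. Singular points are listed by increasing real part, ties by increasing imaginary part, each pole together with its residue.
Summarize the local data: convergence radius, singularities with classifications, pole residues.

Radius of convergence at 0: 11/3.
At 11/3: a pole of order 1; residue -29767/3240.

Denominator factor (δ - 11/3): pole of order 1 at 11/3, modulus 11/3.
The radius of convergence is the smallest modulus among the singular points: 11/3.
At the order-1 pole 11/3 set g(δ) = (δ - (11/3))*f(δ) = -19*δ**2/36 - 37*δ/40 + 13/10.
Simple pole: residue = g(a) at a = 11/3, which is -29767/3240.


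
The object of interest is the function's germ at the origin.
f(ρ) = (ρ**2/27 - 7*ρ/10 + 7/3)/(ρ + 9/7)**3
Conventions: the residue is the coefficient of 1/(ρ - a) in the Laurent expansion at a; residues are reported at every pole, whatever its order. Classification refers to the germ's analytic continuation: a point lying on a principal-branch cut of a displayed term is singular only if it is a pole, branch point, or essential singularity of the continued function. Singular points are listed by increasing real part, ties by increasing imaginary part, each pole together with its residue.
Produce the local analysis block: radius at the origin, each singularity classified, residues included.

Radius of convergence at 0: 9/7.
At -9/7: a pole of order 3; residue 1/27.

Denominator factor (ρ + 9/7)^3: pole of order 3 at -9/7, modulus 9/7.
The radius of convergence is the smallest modulus among the singular points: 9/7.
At the order-3 pole -9/7 set g(ρ) = (ρ - (-9/7))^3*f(ρ) = ρ**2/27 - 7*ρ/10 + 7/3.
Order-3 pole: residue = g''(a)/2; g''(-9/7) = 2/27, so the residue is 1/27.


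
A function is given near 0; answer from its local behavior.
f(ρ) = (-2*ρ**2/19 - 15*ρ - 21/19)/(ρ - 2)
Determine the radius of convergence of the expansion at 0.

The radius of convergence is 2.

Denominator factor (ρ - 2): pole of order 1 at 2, modulus 2.
The radius of convergence is the smallest modulus among the singular points: 2.


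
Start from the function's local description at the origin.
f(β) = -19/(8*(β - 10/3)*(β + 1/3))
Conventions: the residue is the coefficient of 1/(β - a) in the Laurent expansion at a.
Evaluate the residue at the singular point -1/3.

The residue is 57/88.

At the order-1 pole -1/3 set g(β) = (β - (-1/3))*f(β) = -19/(8*(β - 10/3)).
Simple pole: residue = g(a) at a = -1/3, which is 57/88.
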